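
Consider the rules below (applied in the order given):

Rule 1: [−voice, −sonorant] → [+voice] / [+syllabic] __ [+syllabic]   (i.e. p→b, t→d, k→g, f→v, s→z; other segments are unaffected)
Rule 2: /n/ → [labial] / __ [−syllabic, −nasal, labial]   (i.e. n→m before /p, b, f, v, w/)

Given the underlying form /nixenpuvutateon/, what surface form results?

nixempuvudadeon

Rule 1 (intervocalic voicing): /t/ is a voiceless obstruent between vowels /u/ and /a/, so it voices to [d]. /t/ is a voiceless obstruent between vowels /a/ and /e/, so it voices to [d]. /nixenpuvutateon/ → nixenpuvudadeon.
Rule 2 (nasal place assimilation): /n/ precedes the labial consonant /p/, so it assimilates in place to [m]. /nixenpuvudadeon/ → nixempuvudadeon.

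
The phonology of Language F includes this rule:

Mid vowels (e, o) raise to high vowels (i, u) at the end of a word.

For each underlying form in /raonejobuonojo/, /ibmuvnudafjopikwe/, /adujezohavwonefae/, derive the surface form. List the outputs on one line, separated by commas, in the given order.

raonejobuonoju, ibmuvnudafjopikwi, adujezohavwonefai

/raonejobuonojo/: /o/ is a mid vowel in word-final position, so it raises to [u]. → [raonejobuonoju].
/ibmuvnudafjopikwe/: /e/ is a mid vowel in word-final position, so it raises to [i]. → [ibmuvnudafjopikwi].
/adujezohavwonefae/: /e/ is a mid vowel in word-final position, so it raises to [i]. → [adujezohavwonefai].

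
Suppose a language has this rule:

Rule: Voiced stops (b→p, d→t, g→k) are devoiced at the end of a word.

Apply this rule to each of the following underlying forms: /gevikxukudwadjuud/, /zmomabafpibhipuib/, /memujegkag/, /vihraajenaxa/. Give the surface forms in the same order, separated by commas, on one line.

/gevikxukudwadjuud/: /d/ is a voiced stop in word-final position, so it devoices to [t]. → [gevikxukudwadjuut].
/zmomabafpibhipuib/: /b/ is a voiced stop in word-final position, so it devoices to [p]. → [zmomabafpibhipuip].
/memujegkag/: /g/ is a voiced stop in word-final position, so it devoices to [k]. → [memujegkak].
/vihraajenaxa/: the rule's environment is not met; surfaces unchanged as [vihraajenaxa].

gevikxukudwadjuut, zmomabafpibhipuip, memujegkak, vihraajenaxa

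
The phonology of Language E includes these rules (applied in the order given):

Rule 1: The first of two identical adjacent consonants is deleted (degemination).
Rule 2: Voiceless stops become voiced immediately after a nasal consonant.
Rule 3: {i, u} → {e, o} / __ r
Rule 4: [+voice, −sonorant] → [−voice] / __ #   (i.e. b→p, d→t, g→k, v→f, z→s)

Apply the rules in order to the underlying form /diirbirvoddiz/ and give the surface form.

dierbervodis

Rule 1 (degemination): /dd/ is a geminate; the first /d/ deletes. /diirbirvoddiz/ → diirbirvodiz.
Rule 2 (post-nasal voicing): no segment meets the environment; /diirbirvodiz/ is unchanged.
Rule 3 (pre-rhotic lowering): /i/ is a high vowel immediately before /r/, so it lowers to [e]. /i/ is a high vowel immediately before /r/, so it lowers to [e]. /diirbirvodiz/ → dierbervodiz.
Rule 4 (final devoicing): /z/ is a voiced obstruent in word-final position, so it devoices to [s]. /dierbervodiz/ → dierbervodis.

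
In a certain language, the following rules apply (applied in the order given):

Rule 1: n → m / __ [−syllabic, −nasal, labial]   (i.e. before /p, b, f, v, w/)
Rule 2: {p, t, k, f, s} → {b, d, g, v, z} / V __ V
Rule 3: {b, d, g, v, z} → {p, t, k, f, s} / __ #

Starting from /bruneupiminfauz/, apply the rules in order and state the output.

Rule 1 (nasal place assimilation): /n/ precedes the labial consonant /f/, so it assimilates in place to [m]. /bruneupiminfauz/ → bruneupimimfauz.
Rule 2 (intervocalic voicing): /p/ is a voiceless obstruent between vowels /u/ and /i/, so it voices to [b]. /bruneupimimfauz/ → bruneubimimfauz.
Rule 3 (final devoicing): /z/ is a voiced obstruent in word-final position, so it devoices to [s]. /bruneubimimfauz/ → bruneubimimfaus.

bruneubimimfaus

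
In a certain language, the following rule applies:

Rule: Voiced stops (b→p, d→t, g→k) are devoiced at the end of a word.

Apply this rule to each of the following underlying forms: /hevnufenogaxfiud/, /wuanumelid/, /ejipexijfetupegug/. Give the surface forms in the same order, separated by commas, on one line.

hevnufenogaxfiut, wuanumelit, ejipexijfetupeguk

/hevnufenogaxfiud/: /d/ is a voiced stop in word-final position, so it devoices to [t]. → [hevnufenogaxfiut].
/wuanumelid/: /d/ is a voiced stop in word-final position, so it devoices to [t]. → [wuanumelit].
/ejipexijfetupegug/: /g/ is a voiced stop in word-final position, so it devoices to [k]. → [ejipexijfetupeguk].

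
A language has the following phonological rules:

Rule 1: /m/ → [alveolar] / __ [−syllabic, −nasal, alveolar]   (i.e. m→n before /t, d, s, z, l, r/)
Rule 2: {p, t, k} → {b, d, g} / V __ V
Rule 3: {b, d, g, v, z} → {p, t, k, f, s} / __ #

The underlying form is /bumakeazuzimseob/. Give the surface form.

Rule 1 (nasal place assimilation): /m/ precedes the alveolar consonant /s/, so it assimilates in place to [n]. /bumakeazuzimseob/ → bumakeazuzinseob.
Rule 2 (intervocalic voicing): /k/ is a voiceless stop between vowels /a/ and /e/, so it voices to [g]. /bumakeazuzinseob/ → bumageazuzinseob.
Rule 3 (final devoicing): /b/ is a voiced obstruent in word-final position, so it devoices to [p]. /bumageazuzinseob/ → bumageazuzinseop.

bumageazuzinseop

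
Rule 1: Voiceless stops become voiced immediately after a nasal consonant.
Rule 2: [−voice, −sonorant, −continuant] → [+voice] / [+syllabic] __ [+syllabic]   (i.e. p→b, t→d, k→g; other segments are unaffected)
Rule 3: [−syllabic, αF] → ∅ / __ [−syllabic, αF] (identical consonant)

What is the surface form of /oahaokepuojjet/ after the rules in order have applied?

Rule 1 (post-nasal voicing): no segment meets the environment; /oahaokepuojjet/ is unchanged.
Rule 2 (intervocalic voicing): /k/ is a voiceless stop between vowels /o/ and /e/, so it voices to [g]. /p/ is a voiceless stop between vowels /e/ and /u/, so it voices to [b]. /oahaokepuojjet/ → oahaogebuojjet.
Rule 3 (degemination): /jj/ is a geminate; the first /j/ deletes. /oahaogebuojjet/ → oahaogebuojet.

oahaogebuojet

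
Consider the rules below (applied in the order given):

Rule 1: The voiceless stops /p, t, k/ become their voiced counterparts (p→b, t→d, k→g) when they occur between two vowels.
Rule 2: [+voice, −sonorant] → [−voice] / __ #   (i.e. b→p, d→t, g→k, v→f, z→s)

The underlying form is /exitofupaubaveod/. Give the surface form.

exidofubaubaveot

Rule 1 (intervocalic voicing): /t/ is a voiceless stop between vowels /i/ and /o/, so it voices to [d]. /p/ is a voiceless stop between vowels /u/ and /a/, so it voices to [b]. /exitofupaubaveod/ → exidofubaubaveod.
Rule 2 (final devoicing): /d/ is a voiced obstruent in word-final position, so it devoices to [t]. /exidofubaubaveod/ → exidofubaubaveot.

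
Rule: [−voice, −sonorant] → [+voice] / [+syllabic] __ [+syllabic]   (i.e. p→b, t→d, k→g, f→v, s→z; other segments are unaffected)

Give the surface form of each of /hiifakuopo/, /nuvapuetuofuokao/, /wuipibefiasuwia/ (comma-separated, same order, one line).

hiivaguobo, nuvabueduovuogao, wuibibeviazuwia

/hiifakuopo/: /f/ is a voiceless obstruent between vowels /i/ and /a/, so it voices to [v]. /k/ is a voiceless obstruent between vowels /a/ and /u/, so it voices to [g]. /p/ is a voiceless obstruent between vowels /o/ and /o/, so it voices to [b]. → [hiivaguobo].
/nuvapuetuofuokao/: /p/ is a voiceless obstruent between vowels /a/ and /u/, so it voices to [b]. /t/ is a voiceless obstruent between vowels /e/ and /u/, so it voices to [d]. /f/ is a voiceless obstruent between vowels /o/ and /u/, so it voices to [v]. /k/ is a voiceless obstruent between vowels /o/ and /a/, so it voices to [g]. → [nuvabueduovuogao].
/wuipibefiasuwia/: /p/ is a voiceless obstruent between vowels /i/ and /i/, so it voices to [b]. /f/ is a voiceless obstruent between vowels /e/ and /i/, so it voices to [v]. /s/ is a voiceless obstruent between vowels /a/ and /u/, so it voices to [z]. → [wuibibeviazuwia].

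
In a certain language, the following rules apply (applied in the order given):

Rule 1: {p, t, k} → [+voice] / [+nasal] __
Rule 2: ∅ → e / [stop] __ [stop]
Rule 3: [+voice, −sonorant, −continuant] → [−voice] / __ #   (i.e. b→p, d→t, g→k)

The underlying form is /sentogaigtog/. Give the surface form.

Rule 1 (post-nasal voicing): /t/ is a voiceless stop immediately after the nasal /n/, so it voices to [d]. /sentogaigtog/ → sendogaigtog.
Rule 2 (stop-cluster e-epenthesis): /g/ and /t/ form a stop–stop cluster, so [e] is inserted between them. /sendogaigtog/ → sendogaigetog.
Rule 3 (final devoicing): /g/ is a voiced stop in word-final position, so it devoices to [k]. /sendogaigetog/ → sendogaigetok.

sendogaigetok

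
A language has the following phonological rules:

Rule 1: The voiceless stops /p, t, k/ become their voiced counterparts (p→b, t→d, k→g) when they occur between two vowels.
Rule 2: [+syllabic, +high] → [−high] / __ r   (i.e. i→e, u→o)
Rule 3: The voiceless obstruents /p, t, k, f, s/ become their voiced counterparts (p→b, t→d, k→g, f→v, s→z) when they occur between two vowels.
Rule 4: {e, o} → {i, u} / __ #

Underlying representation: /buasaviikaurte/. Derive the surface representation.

buazaviigaorti

Rule 1 (intervocalic voicing): /k/ is a voiceless stop between vowels /i/ and /a/, so it voices to [g]. /buasaviikaurte/ → buasaviigaurte.
Rule 2 (pre-rhotic lowering): /u/ is a high vowel immediately before /r/, so it lowers to [o]. /buasaviigaurte/ → buasaviigaorte.
Rule 3 (intervocalic voicing): /s/ is a voiceless obstruent between vowels /a/ and /a/, so it voices to [z]. /buasaviigaorte/ → buazaviigaorte.
Rule 4 (final vowel raising): /e/ is a mid vowel in word-final position, so it raises to [i]. /buazaviigaorte/ → buazaviigaorti.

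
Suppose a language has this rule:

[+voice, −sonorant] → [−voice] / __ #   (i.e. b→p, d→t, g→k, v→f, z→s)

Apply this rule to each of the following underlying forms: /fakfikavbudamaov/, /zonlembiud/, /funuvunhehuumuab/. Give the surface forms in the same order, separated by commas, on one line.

fakfikavbudamaof, zonlembiut, funuvunhehuumuap

/fakfikavbudamaov/: /v/ is a voiced obstruent in word-final position, so it devoices to [f]. → [fakfikavbudamaof].
/zonlembiud/: /d/ is a voiced obstruent in word-final position, so it devoices to [t]. → [zonlembiut].
/funuvunhehuumuab/: /b/ is a voiced obstruent in word-final position, so it devoices to [p]. → [funuvunhehuumuap].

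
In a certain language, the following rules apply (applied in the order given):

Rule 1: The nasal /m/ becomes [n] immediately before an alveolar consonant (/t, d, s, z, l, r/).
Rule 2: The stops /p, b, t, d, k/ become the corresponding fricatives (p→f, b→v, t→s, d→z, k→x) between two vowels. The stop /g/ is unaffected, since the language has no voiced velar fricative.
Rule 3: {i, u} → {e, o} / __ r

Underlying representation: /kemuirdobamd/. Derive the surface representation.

kemuerdovand

Rule 1 (nasal place assimilation): /m/ precedes the alveolar consonant /d/, so it assimilates in place to [n]. /kemuirdobamd/ → kemuirdoband.
Rule 2 (intervocalic spirantization): /b/ is a stop between vowels /o/ and /a/, so it spirantizes to the fricative [v]. /kemuirdoband/ → kemuirdovand.
Rule 3 (pre-rhotic lowering): /i/ is a high vowel immediately before /r/, so it lowers to [e]. /kemuirdovand/ → kemuerdovand.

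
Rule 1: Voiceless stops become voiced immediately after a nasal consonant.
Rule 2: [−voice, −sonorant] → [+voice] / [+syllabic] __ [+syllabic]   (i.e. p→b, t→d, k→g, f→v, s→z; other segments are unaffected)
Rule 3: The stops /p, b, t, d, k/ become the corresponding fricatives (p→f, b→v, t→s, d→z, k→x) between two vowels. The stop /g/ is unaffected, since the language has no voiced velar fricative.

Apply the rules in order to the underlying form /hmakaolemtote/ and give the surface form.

hmagaolemdoze

Rule 1 (post-nasal voicing): /t/ is a voiceless stop immediately after the nasal /m/, so it voices to [d]. /hmakaolemtote/ → hmakaolemdote.
Rule 2 (intervocalic voicing): /k/ is a voiceless obstruent between vowels /a/ and /a/, so it voices to [g]. /t/ is a voiceless obstruent between vowels /o/ and /e/, so it voices to [d]. /hmakaolemdote/ → hmagaolemdode.
Rule 3 (intervocalic spirantization): /d/ is a stop between vowels /o/ and /e/, so it spirantizes to the fricative [z]. /hmagaolemdode/ → hmagaolemdoze.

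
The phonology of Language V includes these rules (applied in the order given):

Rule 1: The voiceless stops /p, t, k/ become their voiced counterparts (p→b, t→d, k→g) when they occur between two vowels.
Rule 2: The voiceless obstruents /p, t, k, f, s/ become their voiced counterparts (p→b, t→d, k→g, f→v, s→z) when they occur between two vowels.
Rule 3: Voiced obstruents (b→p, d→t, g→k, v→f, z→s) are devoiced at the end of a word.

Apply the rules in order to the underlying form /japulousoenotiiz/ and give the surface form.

jabulouzoenodiis

Rule 1 (intervocalic voicing): /p/ is a voiceless stop between vowels /a/ and /u/, so it voices to [b]. /t/ is a voiceless stop between vowels /o/ and /i/, so it voices to [d]. /japulousoenotiiz/ → jabulousoenodiiz.
Rule 2 (intervocalic voicing): /s/ is a voiceless obstruent between vowels /u/ and /o/, so it voices to [z]. /jabulousoenodiiz/ → jabulouzoenodiiz.
Rule 3 (final devoicing): /z/ is a voiced obstruent in word-final position, so it devoices to [s]. /jabulouzoenodiiz/ → jabulouzoenodiis.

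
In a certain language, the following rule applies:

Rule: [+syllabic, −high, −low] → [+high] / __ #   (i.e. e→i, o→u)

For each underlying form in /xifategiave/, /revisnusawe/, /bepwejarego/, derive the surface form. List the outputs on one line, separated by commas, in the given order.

xifategiavi, revisnusawi, bepwejaregu

/xifategiave/: /e/ is a mid vowel in word-final position, so it raises to [i]. → [xifategiavi].
/revisnusawe/: /e/ is a mid vowel in word-final position, so it raises to [i]. → [revisnusawi].
/bepwejarego/: /o/ is a mid vowel in word-final position, so it raises to [u]. → [bepwejaregu].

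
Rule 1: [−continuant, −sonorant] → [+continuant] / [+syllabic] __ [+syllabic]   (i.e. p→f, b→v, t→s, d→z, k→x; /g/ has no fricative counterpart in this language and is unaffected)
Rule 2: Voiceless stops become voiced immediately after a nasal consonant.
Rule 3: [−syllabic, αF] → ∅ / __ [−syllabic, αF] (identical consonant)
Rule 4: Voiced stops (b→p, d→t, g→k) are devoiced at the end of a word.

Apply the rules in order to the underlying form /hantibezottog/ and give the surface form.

handivezotok

Rule 1 (intervocalic spirantization): /b/ is a stop between vowels /i/ and /e/, so it spirantizes to the fricative [v]. /hantibezottog/ → hantivezottog.
Rule 2 (post-nasal voicing): /t/ is a voiceless stop immediately after the nasal /n/, so it voices to [d]. /hantivezottog/ → handivezottog.
Rule 3 (degemination): /tt/ is a geminate; the first /t/ deletes. /handivezottog/ → handivezotog.
Rule 4 (final devoicing): /g/ is a voiced stop in word-final position, so it devoices to [k]. /handivezotog/ → handivezotok.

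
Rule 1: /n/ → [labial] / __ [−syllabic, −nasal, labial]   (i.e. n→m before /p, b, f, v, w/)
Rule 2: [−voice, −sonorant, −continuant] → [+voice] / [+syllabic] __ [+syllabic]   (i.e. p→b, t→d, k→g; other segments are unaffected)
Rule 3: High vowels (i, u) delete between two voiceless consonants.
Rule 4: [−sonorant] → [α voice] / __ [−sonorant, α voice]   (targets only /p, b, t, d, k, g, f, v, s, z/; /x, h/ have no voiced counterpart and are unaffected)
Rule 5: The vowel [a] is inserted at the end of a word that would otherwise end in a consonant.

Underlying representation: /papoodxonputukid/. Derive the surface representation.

pabootxompudugida

Rule 1 (nasal place assimilation): /n/ precedes the labial consonant /p/, so it assimilates in place to [m]. /papoodxonputukid/ → papoodxomputukid.
Rule 2 (intervocalic voicing): /p/ is a voiceless stop between vowels /a/ and /o/, so it voices to [b]. /t/ is a voiceless stop between vowels /u/ and /u/, so it voices to [d]. /k/ is a voiceless stop between vowels /u/ and /i/, so it voices to [g]. /papoodxomputukid/ → paboodxompudugid.
Rule 3 (high vowel syncope): no segment meets the environment; /paboodxompudugid/ is unchanged.
Rule 4 (regressive voicing assimilation): /d/ precedes the voiceless obstruent /x/, so it devoices to [t] by assimilation. /paboodxompudugid/ → pabootxompudugid.
Rule 5 (final a-epenthesis): the form ends in the consonant /d/, so [a] is inserted word-finally. /pabootxompudugid/ → pabootxompudugida.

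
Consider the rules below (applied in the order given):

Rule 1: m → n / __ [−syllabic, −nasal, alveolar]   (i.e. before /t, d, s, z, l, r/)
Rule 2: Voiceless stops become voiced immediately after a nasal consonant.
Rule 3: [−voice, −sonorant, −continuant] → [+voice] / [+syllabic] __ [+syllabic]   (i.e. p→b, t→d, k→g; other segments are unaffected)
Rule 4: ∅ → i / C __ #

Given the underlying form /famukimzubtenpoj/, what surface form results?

famuginzubtenboji

Rule 1 (nasal place assimilation): /m/ precedes the alveolar consonant /z/, so it assimilates in place to [n]. /famukimzubtenpoj/ → famukinzubtenpoj.
Rule 2 (post-nasal voicing): /p/ is a voiceless stop immediately after the nasal /n/, so it voices to [b]. /famukinzubtenpoj/ → famukinzubtenboj.
Rule 3 (intervocalic voicing): /k/ is a voiceless stop between vowels /u/ and /i/, so it voices to [g]. /famukinzubtenboj/ → famuginzubtenboj.
Rule 4 (final i-epenthesis): the form ends in the consonant /j/, so [i] is inserted word-finally. /famuginzubtenboj/ → famuginzubtenboji.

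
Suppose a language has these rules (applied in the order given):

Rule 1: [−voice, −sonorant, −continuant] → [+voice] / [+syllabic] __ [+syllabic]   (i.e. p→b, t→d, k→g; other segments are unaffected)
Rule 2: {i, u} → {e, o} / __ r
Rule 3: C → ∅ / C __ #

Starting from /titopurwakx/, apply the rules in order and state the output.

tidoborwak

Rule 1 (intervocalic voicing): /t/ is a voiceless stop between vowels /i/ and /o/, so it voices to [d]. /p/ is a voiceless stop between vowels /o/ and /u/, so it voices to [b]. /titopurwakx/ → tidoburwakx.
Rule 2 (pre-rhotic lowering): /u/ is a high vowel immediately before /r/, so it lowers to [o]. /tidoburwakx/ → tidoborwakx.
Rule 3 (final cluster simplification): /x/ is the second consonant of a word-final cluster /kx/, so it deletes. /tidoborwakx/ → tidoborwak.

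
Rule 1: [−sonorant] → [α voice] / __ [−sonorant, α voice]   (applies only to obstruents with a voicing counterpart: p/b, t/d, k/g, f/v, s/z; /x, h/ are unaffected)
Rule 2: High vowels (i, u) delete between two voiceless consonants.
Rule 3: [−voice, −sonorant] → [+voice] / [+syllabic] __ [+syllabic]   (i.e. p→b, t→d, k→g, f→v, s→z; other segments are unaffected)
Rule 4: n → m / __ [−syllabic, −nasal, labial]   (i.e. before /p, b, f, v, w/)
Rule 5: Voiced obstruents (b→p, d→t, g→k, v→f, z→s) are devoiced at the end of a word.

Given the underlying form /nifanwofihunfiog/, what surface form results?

Rule 1 (regressive voicing assimilation): no segment meets the environment; /nifanwofihunfiog/ is unchanged.
Rule 2 (high vowel syncope): /i/ is a high vowel flanked by voiceless consonants /f/ and /h/, so it deletes. /nifanwofihunfiog/ → nifanwofhunfiog.
Rule 3 (intervocalic voicing): /f/ is a voiceless obstruent between vowels /i/ and /a/, so it voices to [v]. /nifanwofhunfiog/ → nivanwofhunfiog.
Rule 4 (nasal place assimilation): /n/ precedes the labial consonant /w/, so it assimilates in place to [m]. /n/ precedes the labial consonant /f/, so it assimilates in place to [m]. /nivanwofhunfiog/ → nivamwofhumfiog.
Rule 5 (final devoicing): /g/ is a voiced obstruent in word-final position, so it devoices to [k]. /nivamwofhumfiog/ → nivamwofhumfiok.

nivamwofhumfiok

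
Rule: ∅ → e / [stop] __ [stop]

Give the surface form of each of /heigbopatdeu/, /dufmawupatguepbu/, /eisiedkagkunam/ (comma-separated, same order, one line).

heigebopatedeu, dufmawupateguepebu, eisiedekagekunam

/heigbopatdeu/: /g/ and /b/ form a stop–stop cluster, so [e] is inserted between them. /t/ and /d/ form a stop–stop cluster, so [e] is inserted between them. → [heigebopatedeu].
/dufmawupatguepbu/: /t/ and /g/ form a stop–stop cluster, so [e] is inserted between them. /p/ and /b/ form a stop–stop cluster, so [e] is inserted between them. → [dufmawupateguepebu].
/eisiedkagkunam/: /d/ and /k/ form a stop–stop cluster, so [e] is inserted between them. /g/ and /k/ form a stop–stop cluster, so [e] is inserted between them. → [eisiedekagekunam].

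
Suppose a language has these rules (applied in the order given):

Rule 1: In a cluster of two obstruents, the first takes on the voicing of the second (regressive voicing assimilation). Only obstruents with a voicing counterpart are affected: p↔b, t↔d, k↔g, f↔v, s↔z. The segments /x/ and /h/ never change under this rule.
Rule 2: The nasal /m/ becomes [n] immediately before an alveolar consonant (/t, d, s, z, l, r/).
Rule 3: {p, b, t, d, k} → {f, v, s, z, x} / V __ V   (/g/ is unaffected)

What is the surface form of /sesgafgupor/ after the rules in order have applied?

Rule 1 (regressive voicing assimilation): /s/ precedes the voiced obstruent /g/, so it voices to [z] by assimilation. /f/ precedes the voiced obstruent /g/, so it voices to [v] by assimilation. /sesgafgupor/ → sezgavgupor.
Rule 2 (nasal place assimilation): no segment meets the environment; /sezgavgupor/ is unchanged.
Rule 3 (intervocalic spirantization): /p/ is a stop between vowels /u/ and /o/, so it spirantizes to the fricative [f]. /sezgavgupor/ → sezgavgufor.

sezgavgufor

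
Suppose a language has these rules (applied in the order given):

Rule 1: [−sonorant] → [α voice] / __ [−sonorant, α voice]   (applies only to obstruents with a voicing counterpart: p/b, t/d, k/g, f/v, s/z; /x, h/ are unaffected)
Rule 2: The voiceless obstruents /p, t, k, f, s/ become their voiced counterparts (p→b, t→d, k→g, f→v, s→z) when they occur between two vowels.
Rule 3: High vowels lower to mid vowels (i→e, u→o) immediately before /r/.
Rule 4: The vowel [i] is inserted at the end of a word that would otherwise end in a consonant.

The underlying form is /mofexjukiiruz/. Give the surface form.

Rule 1 (regressive voicing assimilation): no segment meets the environment; /mofexjukiiruz/ is unchanged.
Rule 2 (intervocalic voicing): /f/ is a voiceless obstruent between vowels /o/ and /e/, so it voices to [v]. /k/ is a voiceless obstruent between vowels /u/ and /i/, so it voices to [g]. /mofexjukiiruz/ → movexjugiiruz.
Rule 3 (pre-rhotic lowering): /i/ is a high vowel immediately before /r/, so it lowers to [e]. /movexjugiiruz/ → movexjugieruz.
Rule 4 (final i-epenthesis): the form ends in the consonant /z/, so [i] is inserted word-finally. /movexjugieruz/ → movexjugieruzi.

movexjugieruzi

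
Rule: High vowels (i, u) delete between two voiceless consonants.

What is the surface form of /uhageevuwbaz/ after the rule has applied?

No segment of /uhageevuwbaz/ meets the structural description of the rule, so the form surfaces unchanged.

uhageevuwbaz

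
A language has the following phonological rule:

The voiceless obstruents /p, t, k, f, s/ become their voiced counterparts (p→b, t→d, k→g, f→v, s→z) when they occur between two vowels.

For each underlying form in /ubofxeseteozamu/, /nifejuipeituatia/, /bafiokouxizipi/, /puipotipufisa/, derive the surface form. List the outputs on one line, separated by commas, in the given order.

ubofxezedeozamu, nivejuibeiduadia, baviogouxizibi, puibodibuviza

/ubofxeseteozamu/: /s/ is a voiceless obstruent between vowels /e/ and /e/, so it voices to [z]. /t/ is a voiceless obstruent between vowels /e/ and /e/, so it voices to [d]. → [ubofxezedeozamu].
/nifejuipeituatia/: /f/ is a voiceless obstruent between vowels /i/ and /e/, so it voices to [v]. /p/ is a voiceless obstruent between vowels /i/ and /e/, so it voices to [b]. /t/ is a voiceless obstruent between vowels /i/ and /u/, so it voices to [d]. /t/ is a voiceless obstruent between vowels /a/ and /i/, so it voices to [d]. → [nivejuibeiduadia].
/bafiokouxizipi/: /f/ is a voiceless obstruent between vowels /a/ and /i/, so it voices to [v]. /k/ is a voiceless obstruent between vowels /o/ and /o/, so it voices to [g]. /p/ is a voiceless obstruent between vowels /i/ and /i/, so it voices to [b]. → [baviogouxizibi].
/puipotipufisa/: /p/ is a voiceless obstruent between vowels /i/ and /o/, so it voices to [b]. /t/ is a voiceless obstruent between vowels /o/ and /i/, so it voices to [d]. /p/ is a voiceless obstruent between vowels /i/ and /u/, so it voices to [b]. /f/ is a voiceless obstruent between vowels /u/ and /i/, so it voices to [v]. /s/ is a voiceless obstruent between vowels /i/ and /a/, so it voices to [z]. → [puibodibuviza].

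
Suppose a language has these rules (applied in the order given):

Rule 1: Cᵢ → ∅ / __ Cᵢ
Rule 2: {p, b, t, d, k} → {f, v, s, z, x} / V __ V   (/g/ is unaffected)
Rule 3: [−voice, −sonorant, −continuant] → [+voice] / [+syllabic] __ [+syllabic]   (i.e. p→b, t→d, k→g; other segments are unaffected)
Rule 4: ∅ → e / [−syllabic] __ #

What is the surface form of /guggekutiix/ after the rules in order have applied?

Rule 1 (degemination): /gg/ is a geminate; the first /g/ deletes. /guggekutiix/ → gugekutiix.
Rule 2 (intervocalic spirantization): /k/ is a stop between vowels /e/ and /u/, so it spirantizes to the fricative [x]. /t/ is a stop between vowels /u/ and /i/, so it spirantizes to the fricative [s]. /gugekutiix/ → gugexusiix.
Rule 3 (intervocalic voicing): no segment meets the environment; /gugexusiix/ is unchanged.
Rule 4 (final e-epenthesis): the form ends in the consonant /x/, so [e] is inserted word-finally. /gugexusiix/ → gugexusiixe.

gugexusiixe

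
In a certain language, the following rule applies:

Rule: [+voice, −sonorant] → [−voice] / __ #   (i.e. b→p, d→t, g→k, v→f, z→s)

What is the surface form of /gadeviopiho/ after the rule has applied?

No segment of /gadeviopiho/ meets the structural description of the rule, so the form surfaces unchanged.

gadeviopiho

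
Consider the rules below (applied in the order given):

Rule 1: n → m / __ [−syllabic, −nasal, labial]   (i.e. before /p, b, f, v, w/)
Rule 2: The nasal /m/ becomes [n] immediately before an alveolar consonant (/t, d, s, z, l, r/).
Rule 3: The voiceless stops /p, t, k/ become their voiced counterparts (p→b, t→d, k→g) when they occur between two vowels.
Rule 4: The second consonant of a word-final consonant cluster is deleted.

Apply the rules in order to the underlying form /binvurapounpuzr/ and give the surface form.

bimvuraboumpuz

Rule 1 (nasal place assimilation): /n/ precedes the labial consonant /v/, so it assimilates in place to [m]. /n/ precedes the labial consonant /p/, so it assimilates in place to [m]. /binvurapounpuzr/ → bimvurapoumpuzr.
Rule 2 (nasal place assimilation): no segment meets the environment; /bimvurapoumpuzr/ is unchanged.
Rule 3 (intervocalic voicing): /p/ is a voiceless stop between vowels /a/ and /o/, so it voices to [b]. /bimvurapoumpuzr/ → bimvuraboumpuzr.
Rule 4 (final cluster simplification): /r/ is the second consonant of a word-final cluster /zr/, so it deletes. /bimvuraboumpuzr/ → bimvuraboumpuz.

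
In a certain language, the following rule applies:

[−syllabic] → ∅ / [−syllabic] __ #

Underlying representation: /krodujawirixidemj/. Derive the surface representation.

krodujawirixidem

/j/ is the second consonant of a word-final cluster /mj/, so it deletes.
Surface form: [krodujawirixidem].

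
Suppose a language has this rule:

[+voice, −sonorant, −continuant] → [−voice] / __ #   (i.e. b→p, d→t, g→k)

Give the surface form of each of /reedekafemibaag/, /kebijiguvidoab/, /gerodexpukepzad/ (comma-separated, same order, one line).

/reedekafemibaag/: /g/ is a voiced stop in word-final position, so it devoices to [k]. → [reedekafemibaak].
/kebijiguvidoab/: /b/ is a voiced stop in word-final position, so it devoices to [p]. → [kebijiguvidoap].
/gerodexpukepzad/: /d/ is a voiced stop in word-final position, so it devoices to [t]. → [gerodexpukepzat].

reedekafemibaak, kebijiguvidoap, gerodexpukepzat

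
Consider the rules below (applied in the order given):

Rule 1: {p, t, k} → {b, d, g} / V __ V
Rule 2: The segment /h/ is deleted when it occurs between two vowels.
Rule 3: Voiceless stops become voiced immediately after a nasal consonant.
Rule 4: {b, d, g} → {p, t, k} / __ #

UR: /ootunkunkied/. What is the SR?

oodungungiet

Rule 1 (intervocalic voicing): /t/ is a voiceless stop between vowels /o/ and /u/, so it voices to [d]. /ootunkunkied/ → oodunkunkied.
Rule 2 (intervocalic h-deletion): no segment meets the environment; /oodunkunkied/ is unchanged.
Rule 3 (post-nasal voicing): /k/ is a voiceless stop immediately after the nasal /n/, so it voices to [g]. /k/ is a voiceless stop immediately after the nasal /n/, so it voices to [g]. /oodunkunkied/ → oodungungied.
Rule 4 (final devoicing): /d/ is a voiced stop in word-final position, so it devoices to [t]. /oodungungied/ → oodungungiet.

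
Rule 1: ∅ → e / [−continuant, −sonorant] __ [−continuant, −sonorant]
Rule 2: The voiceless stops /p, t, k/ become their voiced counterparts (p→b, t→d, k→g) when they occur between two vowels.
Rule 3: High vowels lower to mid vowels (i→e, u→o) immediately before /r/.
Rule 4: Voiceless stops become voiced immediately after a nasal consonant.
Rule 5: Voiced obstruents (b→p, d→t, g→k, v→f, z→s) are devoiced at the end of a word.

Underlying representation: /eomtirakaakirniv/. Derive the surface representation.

eomderagaagernif

Rule 1 (stop-cluster e-epenthesis): no segment meets the environment; /eomtirakaakirniv/ is unchanged.
Rule 2 (intervocalic voicing): /k/ is a voiceless stop between vowels /a/ and /a/, so it voices to [g]. /k/ is a voiceless stop between vowels /a/ and /i/, so it voices to [g]. /eomtirakaakirniv/ → eomtiragaagirniv.
Rule 3 (pre-rhotic lowering): /i/ is a high vowel immediately before /r/, so it lowers to [e]. /i/ is a high vowel immediately before /r/, so it lowers to [e]. /eomtiragaagirniv/ → eomteragaagerniv.
Rule 4 (post-nasal voicing): /t/ is a voiceless stop immediately after the nasal /m/, so it voices to [d]. /eomteragaagerniv/ → eomderagaagerniv.
Rule 5 (final devoicing): /v/ is a voiced obstruent in word-final position, so it devoices to [f]. /eomderagaagerniv/ → eomderagaagernif.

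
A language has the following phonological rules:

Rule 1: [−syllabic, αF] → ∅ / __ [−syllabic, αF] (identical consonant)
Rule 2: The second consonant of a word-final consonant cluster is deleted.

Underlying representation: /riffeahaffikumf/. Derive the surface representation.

rifeahafikum

Rule 1 (degemination): /ff/ is a geminate; the first /f/ deletes. /ff/ is a geminate; the first /f/ deletes. /riffeahaffikumf/ → rifeahafikumf.
Rule 2 (final cluster simplification): /f/ is the second consonant of a word-final cluster /mf/, so it deletes. /rifeahafikumf/ → rifeahafikum.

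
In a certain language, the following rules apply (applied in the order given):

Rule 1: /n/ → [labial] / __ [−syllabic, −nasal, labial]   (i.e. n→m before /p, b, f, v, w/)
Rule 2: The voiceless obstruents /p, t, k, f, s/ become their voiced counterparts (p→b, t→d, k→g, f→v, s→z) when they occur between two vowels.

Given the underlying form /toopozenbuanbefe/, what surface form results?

Rule 1 (nasal place assimilation): /n/ precedes the labial consonant /b/, so it assimilates in place to [m]. /n/ precedes the labial consonant /b/, so it assimilates in place to [m]. /toopozenbuanbefe/ → toopozembuambefe.
Rule 2 (intervocalic voicing): /p/ is a voiceless obstruent between vowels /o/ and /o/, so it voices to [b]. /f/ is a voiceless obstruent between vowels /e/ and /e/, so it voices to [v]. /toopozembuambefe/ → toobozembuambeve.

toobozembuambeve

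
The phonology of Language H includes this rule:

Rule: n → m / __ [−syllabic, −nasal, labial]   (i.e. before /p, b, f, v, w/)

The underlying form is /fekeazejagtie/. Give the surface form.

No segment of /fekeazejagtie/ meets the structural description of the rule, so the form surfaces unchanged.

fekeazejagtie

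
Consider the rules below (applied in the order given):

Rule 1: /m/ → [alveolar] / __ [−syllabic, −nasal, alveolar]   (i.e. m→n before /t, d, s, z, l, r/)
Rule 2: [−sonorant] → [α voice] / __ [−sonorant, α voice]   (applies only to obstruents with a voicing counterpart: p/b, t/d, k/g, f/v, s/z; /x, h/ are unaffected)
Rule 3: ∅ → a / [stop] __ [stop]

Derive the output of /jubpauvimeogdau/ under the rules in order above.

Rule 1 (nasal place assimilation): no segment meets the environment; /jubpauvimeogdau/ is unchanged.
Rule 2 (regressive voicing assimilation): /b/ precedes the voiceless obstruent /p/, so it devoices to [p] by assimilation. /jubpauvimeogdau/ → juppauvimeogdau.
Rule 3 (stop-cluster a-epenthesis): /p/ and /p/ form a stop–stop cluster, so [a] is inserted between them. /g/ and /d/ form a stop–stop cluster, so [a] is inserted between them. /juppauvimeogdau/ → jupapauvimeogadau.

jupapauvimeogadau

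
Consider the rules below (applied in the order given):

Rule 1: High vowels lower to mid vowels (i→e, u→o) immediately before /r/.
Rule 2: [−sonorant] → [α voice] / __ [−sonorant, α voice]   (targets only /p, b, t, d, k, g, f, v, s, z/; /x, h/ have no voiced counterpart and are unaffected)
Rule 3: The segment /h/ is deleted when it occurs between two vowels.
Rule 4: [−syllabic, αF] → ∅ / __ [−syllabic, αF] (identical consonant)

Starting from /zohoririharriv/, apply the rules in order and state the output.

Rule 1 (pre-rhotic lowering): /i/ is a high vowel immediately before /r/, so it lowers to [e]. /zohoririharriv/ → zohoreriharriv.
Rule 2 (regressive voicing assimilation): no segment meets the environment; /zohoreriharriv/ is unchanged.
Rule 3 (intervocalic h-deletion): /h/ occurs between vowels /o/ and /o/, so it deletes. /h/ occurs between vowels /i/ and /a/, so it deletes. /zohoreriharriv/ → zooreriarriv.
Rule 4 (degemination): /rr/ is a geminate; the first /r/ deletes. /zooreriarriv/ → zooreriariv.

zooreriariv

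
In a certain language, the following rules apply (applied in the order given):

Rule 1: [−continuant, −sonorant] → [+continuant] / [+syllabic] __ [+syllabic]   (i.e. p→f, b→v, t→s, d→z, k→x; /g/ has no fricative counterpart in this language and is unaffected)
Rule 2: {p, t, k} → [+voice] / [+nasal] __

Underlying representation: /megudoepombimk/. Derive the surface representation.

meguzoefombimg

Rule 1 (intervocalic spirantization): /d/ is a stop between vowels /u/ and /o/, so it spirantizes to the fricative [z]. /p/ is a stop between vowels /e/ and /o/, so it spirantizes to the fricative [f]. /megudoepombimk/ → meguzoefombimk.
Rule 2 (post-nasal voicing): /k/ is a voiceless stop immediately after the nasal /m/, so it voices to [g]. /meguzoefombimk/ → meguzoefombimg.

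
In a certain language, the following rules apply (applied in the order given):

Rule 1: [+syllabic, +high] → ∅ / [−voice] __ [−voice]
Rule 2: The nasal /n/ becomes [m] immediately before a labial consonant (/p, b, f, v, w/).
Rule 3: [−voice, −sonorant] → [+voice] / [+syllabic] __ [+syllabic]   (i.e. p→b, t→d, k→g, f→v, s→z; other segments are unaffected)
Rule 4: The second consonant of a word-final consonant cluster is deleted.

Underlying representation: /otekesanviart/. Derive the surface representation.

Rule 1 (high vowel syncope): no segment meets the environment; /otekesanviart/ is unchanged.
Rule 2 (nasal place assimilation): /n/ precedes the labial consonant /v/, so it assimilates in place to [m]. /otekesanviart/ → otekesamviart.
Rule 3 (intervocalic voicing): /t/ is a voiceless obstruent between vowels /o/ and /e/, so it voices to [d]. /k/ is a voiceless obstruent between vowels /e/ and /e/, so it voices to [g]. /s/ is a voiceless obstruent between vowels /e/ and /a/, so it voices to [z]. /otekesamviart/ → odegezamviart.
Rule 4 (final cluster simplification): /t/ is the second consonant of a word-final cluster /rt/, so it deletes. /odegezamviart/ → odegezamviar.

odegezamviar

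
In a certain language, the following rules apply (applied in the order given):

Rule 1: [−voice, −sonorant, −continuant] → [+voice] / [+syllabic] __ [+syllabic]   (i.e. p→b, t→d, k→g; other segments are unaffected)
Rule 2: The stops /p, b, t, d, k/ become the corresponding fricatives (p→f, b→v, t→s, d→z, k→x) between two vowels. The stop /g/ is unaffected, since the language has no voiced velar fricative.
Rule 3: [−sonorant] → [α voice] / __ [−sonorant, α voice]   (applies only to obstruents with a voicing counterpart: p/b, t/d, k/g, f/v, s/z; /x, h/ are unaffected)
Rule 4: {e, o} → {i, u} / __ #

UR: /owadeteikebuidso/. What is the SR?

owazezeigevuitsu

Rule 1 (intervocalic voicing): /t/ is a voiceless stop between vowels /e/ and /e/, so it voices to [d]. /k/ is a voiceless stop between vowels /i/ and /e/, so it voices to [g]. /owadeteikebuidso/ → owadedeigebuidso.
Rule 2 (intervocalic spirantization): /d/ is a stop between vowels /a/ and /e/, so it spirantizes to the fricative [z]. /d/ is a stop between vowels /e/ and /e/, so it spirantizes to the fricative [z]. /b/ is a stop between vowels /e/ and /u/, so it spirantizes to the fricative [v]. /owadedeigebuidso/ → owazezeigevuidso.
Rule 3 (regressive voicing assimilation): /d/ precedes the voiceless obstruent /s/, so it devoices to [t] by assimilation. /owazezeigevuidso/ → owazezeigevuitso.
Rule 4 (final vowel raising): /o/ is a mid vowel in word-final position, so it raises to [u]. /owazezeigevuitso/ → owazezeigevuitsu.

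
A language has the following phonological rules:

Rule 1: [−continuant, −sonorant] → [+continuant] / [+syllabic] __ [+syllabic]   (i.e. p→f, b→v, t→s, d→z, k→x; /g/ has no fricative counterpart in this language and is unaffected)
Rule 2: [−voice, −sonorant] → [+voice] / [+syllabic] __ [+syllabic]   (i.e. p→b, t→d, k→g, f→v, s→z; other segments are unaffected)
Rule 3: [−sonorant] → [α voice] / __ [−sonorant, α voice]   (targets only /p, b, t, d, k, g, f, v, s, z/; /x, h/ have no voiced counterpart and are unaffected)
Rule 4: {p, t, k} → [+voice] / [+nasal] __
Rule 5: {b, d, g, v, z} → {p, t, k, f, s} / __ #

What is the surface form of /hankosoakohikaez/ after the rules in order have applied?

hangozoaxohixaes

Rule 1 (intervocalic spirantization): /k/ is a stop between vowels /a/ and /o/, so it spirantizes to the fricative [x]. /k/ is a stop between vowels /i/ and /a/, so it spirantizes to the fricative [x]. /hankosoakohikaez/ → hankosoaxohixaez.
Rule 2 (intervocalic voicing): /s/ is a voiceless obstruent between vowels /o/ and /o/, so it voices to [z]. /hankosoaxohixaez/ → hankozoaxohixaez.
Rule 3 (regressive voicing assimilation): no segment meets the environment; /hankozoaxohixaez/ is unchanged.
Rule 4 (post-nasal voicing): /k/ is a voiceless stop immediately after the nasal /n/, so it voices to [g]. /hankozoaxohixaez/ → hangozoaxohixaez.
Rule 5 (final devoicing): /z/ is a voiced obstruent in word-final position, so it devoices to [s]. /hangozoaxohixaez/ → hangozoaxohixaes.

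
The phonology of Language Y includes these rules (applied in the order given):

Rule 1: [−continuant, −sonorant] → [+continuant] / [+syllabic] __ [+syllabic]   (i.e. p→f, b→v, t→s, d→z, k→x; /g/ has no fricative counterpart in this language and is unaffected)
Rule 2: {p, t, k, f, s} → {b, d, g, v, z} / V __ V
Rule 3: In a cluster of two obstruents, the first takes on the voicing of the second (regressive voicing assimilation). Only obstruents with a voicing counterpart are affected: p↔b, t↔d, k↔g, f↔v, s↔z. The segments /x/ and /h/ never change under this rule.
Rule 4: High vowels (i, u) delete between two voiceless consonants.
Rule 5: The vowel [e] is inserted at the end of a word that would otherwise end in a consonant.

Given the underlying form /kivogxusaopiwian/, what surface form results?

kivokxuzaoviwiane

Rule 1 (intervocalic spirantization): /p/ is a stop between vowels /o/ and /i/, so it spirantizes to the fricative [f]. /kivogxusaopiwian/ → kivogxusaofiwian.
Rule 2 (intervocalic voicing): /s/ is a voiceless obstruent between vowels /u/ and /a/, so it voices to [z]. /f/ is a voiceless obstruent between vowels /o/ and /i/, so it voices to [v]. /kivogxusaofiwian/ → kivogxuzaoviwian.
Rule 3 (regressive voicing assimilation): /g/ precedes the voiceless obstruent /x/, so it devoices to [k] by assimilation. /kivogxuzaoviwian/ → kivokxuzaoviwian.
Rule 4 (high vowel syncope): no segment meets the environment; /kivokxuzaoviwian/ is unchanged.
Rule 5 (final e-epenthesis): the form ends in the consonant /n/, so [e] is inserted word-finally. /kivokxuzaoviwian/ → kivokxuzaoviwiane.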